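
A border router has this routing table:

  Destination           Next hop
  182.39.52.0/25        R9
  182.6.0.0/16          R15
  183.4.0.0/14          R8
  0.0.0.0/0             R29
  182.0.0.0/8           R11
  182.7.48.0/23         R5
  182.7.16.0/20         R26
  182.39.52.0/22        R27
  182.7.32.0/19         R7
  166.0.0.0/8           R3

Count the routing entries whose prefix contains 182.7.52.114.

Prefixes containing 182.7.52.114:
  0.0.0.0/0 (default, matches everything)
  182.0.0.0/8 (182.0.0.0 - 182.255.255.255)
  182.7.32.0/19 (182.7.32.0 - 182.7.63.255)
Total matching entries: 3.

3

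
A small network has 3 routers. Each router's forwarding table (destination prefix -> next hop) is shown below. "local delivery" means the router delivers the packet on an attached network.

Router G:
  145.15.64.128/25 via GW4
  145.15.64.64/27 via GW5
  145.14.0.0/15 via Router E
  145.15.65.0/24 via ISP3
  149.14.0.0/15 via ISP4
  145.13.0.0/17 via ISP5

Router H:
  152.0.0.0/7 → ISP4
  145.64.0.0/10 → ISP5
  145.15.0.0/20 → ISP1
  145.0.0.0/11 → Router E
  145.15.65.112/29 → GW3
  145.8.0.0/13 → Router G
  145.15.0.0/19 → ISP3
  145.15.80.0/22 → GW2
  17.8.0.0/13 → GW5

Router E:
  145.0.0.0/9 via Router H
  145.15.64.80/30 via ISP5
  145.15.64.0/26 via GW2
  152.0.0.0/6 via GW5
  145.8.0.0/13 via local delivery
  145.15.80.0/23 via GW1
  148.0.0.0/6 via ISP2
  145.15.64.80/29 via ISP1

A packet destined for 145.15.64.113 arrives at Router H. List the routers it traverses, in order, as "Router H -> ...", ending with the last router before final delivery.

At Router H: longest match for 145.15.64.113 is 145.8.0.0/13 -> Router G
At Router G: longest match for 145.15.64.113 is 145.14.0.0/15 -> Router E
At Router E: longest match for 145.15.64.113 is 145.8.0.0/13 -> local delivery

Router H -> Router G -> Router E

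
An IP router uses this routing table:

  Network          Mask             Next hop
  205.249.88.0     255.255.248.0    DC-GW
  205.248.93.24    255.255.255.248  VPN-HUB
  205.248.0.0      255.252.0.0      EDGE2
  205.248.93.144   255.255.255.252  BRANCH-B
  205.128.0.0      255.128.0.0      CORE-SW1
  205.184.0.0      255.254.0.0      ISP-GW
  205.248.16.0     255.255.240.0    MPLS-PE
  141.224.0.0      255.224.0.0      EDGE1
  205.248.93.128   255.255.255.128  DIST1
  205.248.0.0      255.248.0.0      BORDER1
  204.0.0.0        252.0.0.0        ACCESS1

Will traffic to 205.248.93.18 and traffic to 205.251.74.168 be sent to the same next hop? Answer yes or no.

yes

205.248.93.18: longest match 205.248.0.0/14 -> EDGE2
205.251.74.168: longest match 205.248.0.0/14 -> EDGE2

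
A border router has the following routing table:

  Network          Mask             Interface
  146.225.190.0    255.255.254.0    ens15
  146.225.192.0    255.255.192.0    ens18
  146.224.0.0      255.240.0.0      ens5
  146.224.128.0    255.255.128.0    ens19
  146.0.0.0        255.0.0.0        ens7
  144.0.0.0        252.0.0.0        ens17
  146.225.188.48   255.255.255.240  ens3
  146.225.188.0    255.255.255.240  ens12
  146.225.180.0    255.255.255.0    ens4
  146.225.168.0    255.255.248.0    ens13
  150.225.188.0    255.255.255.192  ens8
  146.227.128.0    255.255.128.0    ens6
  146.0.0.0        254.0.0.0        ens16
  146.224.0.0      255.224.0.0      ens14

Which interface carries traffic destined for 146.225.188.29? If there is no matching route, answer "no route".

ens5

Routes whose prefix contains 146.225.188.29:
  144.0.0.0/6 (144.0.0.0 - 147.255.255.255) -> ens17
  146.0.0.0/7 (146.0.0.0 - 147.255.255.255) -> ens16
  146.0.0.0/8 (146.0.0.0 - 146.255.255.255) -> ens7
  146.224.0.0/11 (146.224.0.0 - 146.255.255.255) -> ens14
  146.224.0.0/12 (146.224.0.0 - 146.239.255.255) -> ens5
More-specific entries that do NOT match:
  146.225.188.48/28 (146.225.188.48 - 146.225.188.63) does not contain 146.225.188.29
  146.225.188.0/28 (146.225.188.0 - 146.225.188.15) does not contain 146.225.188.29
  150.225.188.0/26 (150.225.188.0 - 150.225.188.63) does not contain 146.225.188.29
  146.225.180.0/24 (146.225.180.0 - 146.225.180.255) does not contain 146.225.188.29
  146.225.190.0/23 (146.225.190.0 - 146.225.191.255) does not contain 146.225.188.29
  146.225.168.0/21 (146.225.168.0 - 146.225.175.255) does not contain 146.225.188.29
  146.225.192.0/18 (146.225.192.0 - 146.225.255.255) does not contain 146.225.188.29
  146.224.128.0/17 (146.224.128.0 - 146.224.255.255) does not contain 146.225.188.29
  146.227.128.0/17 (146.227.128.0 - 146.227.255.255) does not contain 146.225.188.29
Longest matching prefix is /12 -> interface ens5.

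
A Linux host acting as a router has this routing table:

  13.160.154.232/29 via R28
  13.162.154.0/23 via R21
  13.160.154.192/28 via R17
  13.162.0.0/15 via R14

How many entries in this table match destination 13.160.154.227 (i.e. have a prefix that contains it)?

No listed prefix contains 13.160.154.227.
Total matching entries: 0.

0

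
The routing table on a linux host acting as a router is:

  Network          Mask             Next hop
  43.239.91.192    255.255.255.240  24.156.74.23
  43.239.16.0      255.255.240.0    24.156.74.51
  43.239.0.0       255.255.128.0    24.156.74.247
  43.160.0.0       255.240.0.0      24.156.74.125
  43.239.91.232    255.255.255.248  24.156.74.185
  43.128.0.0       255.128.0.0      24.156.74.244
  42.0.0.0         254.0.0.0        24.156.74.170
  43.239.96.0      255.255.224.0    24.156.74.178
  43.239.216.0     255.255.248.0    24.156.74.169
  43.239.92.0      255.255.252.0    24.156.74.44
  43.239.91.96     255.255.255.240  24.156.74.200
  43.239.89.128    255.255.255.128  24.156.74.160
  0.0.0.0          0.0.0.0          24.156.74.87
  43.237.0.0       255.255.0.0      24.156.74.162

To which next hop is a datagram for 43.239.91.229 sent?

24.156.74.247

Routes whose prefix contains 43.239.91.229:
  0.0.0.0/0 (default, matches everything) -> 24.156.74.87
  42.0.0.0/7 (42.0.0.0 - 43.255.255.255) -> 24.156.74.170
  43.128.0.0/9 (43.128.0.0 - 43.255.255.255) -> 24.156.74.244
  43.239.0.0/17 (43.239.0.0 - 43.239.127.255) -> 24.156.74.247
More-specific entries that do NOT match:
  43.239.91.232/29 (43.239.91.232 - 43.239.91.239) does not contain 43.239.91.229
  43.239.91.192/28 (43.239.91.192 - 43.239.91.207) does not contain 43.239.91.229
  43.239.91.96/28 (43.239.91.96 - 43.239.91.111) does not contain 43.239.91.229
  43.239.89.128/25 (43.239.89.128 - 43.239.89.255) does not contain 43.239.91.229
  43.239.92.0/22 (43.239.92.0 - 43.239.95.255) does not contain 43.239.91.229
  43.239.216.0/21 (43.239.216.0 - 43.239.223.255) does not contain 43.239.91.229
  43.239.16.0/20 (43.239.16.0 - 43.239.31.255) does not contain 43.239.91.229
  43.239.96.0/19 (43.239.96.0 - 43.239.127.255) does not contain 43.239.91.229
Longest matching prefix is /17 -> next hop 24.156.74.247.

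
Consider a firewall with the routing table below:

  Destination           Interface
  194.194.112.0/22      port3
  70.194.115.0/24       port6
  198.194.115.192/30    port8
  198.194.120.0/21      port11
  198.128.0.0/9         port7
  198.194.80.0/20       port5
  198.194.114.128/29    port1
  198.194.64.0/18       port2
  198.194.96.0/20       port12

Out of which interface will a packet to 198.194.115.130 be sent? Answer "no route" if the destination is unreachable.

Routes whose prefix contains 198.194.115.130:
  198.128.0.0/9 (198.128.0.0 - 198.255.255.255) -> port7
  198.194.64.0/18 (198.194.64.0 - 198.194.127.255) -> port2
More-specific entries that do NOT match:
  198.194.115.192/30 (198.194.115.192 - 198.194.115.195) does not contain 198.194.115.130
  198.194.114.128/29 (198.194.114.128 - 198.194.114.135) does not contain 198.194.115.130
  70.194.115.0/24 (70.194.115.0 - 70.194.115.255) does not contain 198.194.115.130
  194.194.112.0/22 (194.194.112.0 - 194.194.115.255) does not contain 198.194.115.130
  198.194.120.0/21 (198.194.120.0 - 198.194.127.255) does not contain 198.194.115.130
  198.194.80.0/20 (198.194.80.0 - 198.194.95.255) does not contain 198.194.115.130
  198.194.96.0/20 (198.194.96.0 - 198.194.111.255) does not contain 198.194.115.130
Longest matching prefix is /18 -> interface port2.

port2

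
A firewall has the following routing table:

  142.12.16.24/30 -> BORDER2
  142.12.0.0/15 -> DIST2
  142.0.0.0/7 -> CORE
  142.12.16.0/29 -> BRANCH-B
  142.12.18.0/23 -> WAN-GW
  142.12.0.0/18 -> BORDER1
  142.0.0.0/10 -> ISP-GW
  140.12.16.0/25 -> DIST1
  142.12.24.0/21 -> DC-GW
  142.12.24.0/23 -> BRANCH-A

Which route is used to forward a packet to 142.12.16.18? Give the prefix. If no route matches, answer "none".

Entries matching 142.12.16.18:
  142.0.0.0/7 (142.0.0.0 - 143.255.255.255)
  142.0.0.0/10 (142.0.0.0 - 142.63.255.255)
  142.12.0.0/15 (142.12.0.0 - 142.13.255.255)
  142.12.0.0/18 (142.12.0.0 - 142.12.63.255)
Most specific is 142.12.0.0/18.

142.12.0.0/18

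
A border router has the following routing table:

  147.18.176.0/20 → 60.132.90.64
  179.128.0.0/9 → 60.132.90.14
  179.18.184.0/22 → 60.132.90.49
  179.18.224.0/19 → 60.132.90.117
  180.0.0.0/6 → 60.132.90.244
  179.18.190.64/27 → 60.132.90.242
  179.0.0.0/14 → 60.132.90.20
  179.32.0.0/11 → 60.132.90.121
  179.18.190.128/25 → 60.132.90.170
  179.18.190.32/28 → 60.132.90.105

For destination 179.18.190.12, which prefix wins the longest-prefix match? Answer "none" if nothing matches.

none

179.18.190.12 is outside every listed prefix and there is no default route.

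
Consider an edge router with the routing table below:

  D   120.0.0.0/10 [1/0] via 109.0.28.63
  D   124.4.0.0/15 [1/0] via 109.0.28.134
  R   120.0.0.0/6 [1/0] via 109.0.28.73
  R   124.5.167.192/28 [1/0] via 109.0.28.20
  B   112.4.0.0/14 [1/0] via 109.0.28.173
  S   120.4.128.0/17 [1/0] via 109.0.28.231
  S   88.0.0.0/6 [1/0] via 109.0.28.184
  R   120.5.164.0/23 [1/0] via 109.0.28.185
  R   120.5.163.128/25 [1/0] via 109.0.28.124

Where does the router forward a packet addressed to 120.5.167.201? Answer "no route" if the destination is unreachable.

Routes whose prefix contains 120.5.167.201:
  120.0.0.0/6 (120.0.0.0 - 123.255.255.255) -> 109.0.28.73
  120.0.0.0/10 (120.0.0.0 - 120.63.255.255) -> 109.0.28.63
More-specific entries that do NOT match:
  124.5.167.192/28 (124.5.167.192 - 124.5.167.207) does not contain 120.5.167.201
  120.5.163.128/25 (120.5.163.128 - 120.5.163.255) does not contain 120.5.167.201
  120.5.164.0/23 (120.5.164.0 - 120.5.165.255) does not contain 120.5.167.201
  120.4.128.0/17 (120.4.128.0 - 120.4.255.255) does not contain 120.5.167.201
  124.4.0.0/15 (124.4.0.0 - 124.5.255.255) does not contain 120.5.167.201
  112.4.0.0/14 (112.4.0.0 - 112.7.255.255) does not contain 120.5.167.201
Longest matching prefix is /10 -> next hop 109.0.28.63.

109.0.28.63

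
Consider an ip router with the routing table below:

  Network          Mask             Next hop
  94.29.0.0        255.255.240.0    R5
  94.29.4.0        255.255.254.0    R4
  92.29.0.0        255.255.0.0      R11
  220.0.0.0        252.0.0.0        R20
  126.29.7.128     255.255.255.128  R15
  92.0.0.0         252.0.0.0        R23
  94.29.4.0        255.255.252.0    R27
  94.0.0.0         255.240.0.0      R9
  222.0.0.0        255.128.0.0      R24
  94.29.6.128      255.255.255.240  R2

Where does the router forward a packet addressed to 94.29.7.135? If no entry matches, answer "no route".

R27

Routes whose prefix contains 94.29.7.135:
  92.0.0.0/6 (92.0.0.0 - 95.255.255.255) -> R23
  94.29.0.0/20 (94.29.0.0 - 94.29.15.255) -> R5
  94.29.4.0/22 (94.29.4.0 - 94.29.7.255) -> R27
More-specific entries that do NOT match:
  94.29.6.128/28 (94.29.6.128 - 94.29.6.143) does not contain 94.29.7.135
  126.29.7.128/25 (126.29.7.128 - 126.29.7.255) does not contain 94.29.7.135
  94.29.4.0/23 (94.29.4.0 - 94.29.5.255) does not contain 94.29.7.135
Longest matching prefix is /22 -> next hop R27.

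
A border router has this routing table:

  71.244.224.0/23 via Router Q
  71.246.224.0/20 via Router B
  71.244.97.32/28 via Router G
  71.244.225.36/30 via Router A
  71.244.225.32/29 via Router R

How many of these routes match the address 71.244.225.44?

1

Prefixes containing 71.244.225.44:
  71.244.224.0/23 (71.244.224.0 - 71.244.225.255)
Total matching entries: 1.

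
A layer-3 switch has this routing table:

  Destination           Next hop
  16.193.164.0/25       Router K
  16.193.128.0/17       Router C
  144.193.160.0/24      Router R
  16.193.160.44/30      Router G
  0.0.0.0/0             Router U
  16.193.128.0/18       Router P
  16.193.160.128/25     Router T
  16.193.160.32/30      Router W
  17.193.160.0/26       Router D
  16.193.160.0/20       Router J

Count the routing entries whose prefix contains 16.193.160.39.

4

Prefixes containing 16.193.160.39:
  0.0.0.0/0 (default, matches everything)
  16.193.128.0/17 (16.193.128.0 - 16.193.255.255)
  16.193.128.0/18 (16.193.128.0 - 16.193.191.255)
  16.193.160.0/20 (16.193.160.0 - 16.193.175.255)
Total matching entries: 4.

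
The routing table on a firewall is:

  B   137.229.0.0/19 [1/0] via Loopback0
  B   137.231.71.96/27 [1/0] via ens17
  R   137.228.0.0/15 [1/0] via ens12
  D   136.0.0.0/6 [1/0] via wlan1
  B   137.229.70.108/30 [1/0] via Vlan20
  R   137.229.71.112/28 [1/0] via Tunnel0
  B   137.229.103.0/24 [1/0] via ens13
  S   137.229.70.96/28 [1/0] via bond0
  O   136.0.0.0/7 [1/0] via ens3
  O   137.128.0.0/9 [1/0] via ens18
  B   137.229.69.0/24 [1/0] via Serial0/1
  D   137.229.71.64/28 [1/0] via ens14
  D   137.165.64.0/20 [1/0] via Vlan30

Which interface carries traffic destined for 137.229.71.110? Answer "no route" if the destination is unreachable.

Routes whose prefix contains 137.229.71.110:
  136.0.0.0/6 (136.0.0.0 - 139.255.255.255) -> wlan1
  136.0.0.0/7 (136.0.0.0 - 137.255.255.255) -> ens3
  137.128.0.0/9 (137.128.0.0 - 137.255.255.255) -> ens18
  137.228.0.0/15 (137.228.0.0 - 137.229.255.255) -> ens12
More-specific entries that do NOT match:
  137.229.70.108/30 (137.229.70.108 - 137.229.70.111) does not contain 137.229.71.110
  137.229.71.112/28 (137.229.71.112 - 137.229.71.127) does not contain 137.229.71.110
  137.229.70.96/28 (137.229.70.96 - 137.229.70.111) does not contain 137.229.71.110
  137.229.71.64/28 (137.229.71.64 - 137.229.71.79) does not contain 137.229.71.110
  137.231.71.96/27 (137.231.71.96 - 137.231.71.127) does not contain 137.229.71.110
  137.229.103.0/24 (137.229.103.0 - 137.229.103.255) does not contain 137.229.71.110
  137.229.69.0/24 (137.229.69.0 - 137.229.69.255) does not contain 137.229.71.110
  137.165.64.0/20 (137.165.64.0 - 137.165.79.255) does not contain 137.229.71.110
  137.229.0.0/19 (137.229.0.0 - 137.229.31.255) does not contain 137.229.71.110
Longest matching prefix is /15 -> interface ens12.

ens12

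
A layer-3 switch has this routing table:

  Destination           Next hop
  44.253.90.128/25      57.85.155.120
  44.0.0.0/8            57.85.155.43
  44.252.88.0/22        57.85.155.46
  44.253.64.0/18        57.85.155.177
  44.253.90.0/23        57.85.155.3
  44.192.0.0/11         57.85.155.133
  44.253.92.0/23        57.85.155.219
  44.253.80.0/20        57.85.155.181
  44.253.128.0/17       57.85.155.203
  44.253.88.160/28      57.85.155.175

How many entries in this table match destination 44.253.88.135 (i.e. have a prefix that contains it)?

Prefixes containing 44.253.88.135:
  44.0.0.0/8 (44.0.0.0 - 44.255.255.255)
  44.253.64.0/18 (44.253.64.0 - 44.253.127.255)
  44.253.80.0/20 (44.253.80.0 - 44.253.95.255)
Total matching entries: 3.

3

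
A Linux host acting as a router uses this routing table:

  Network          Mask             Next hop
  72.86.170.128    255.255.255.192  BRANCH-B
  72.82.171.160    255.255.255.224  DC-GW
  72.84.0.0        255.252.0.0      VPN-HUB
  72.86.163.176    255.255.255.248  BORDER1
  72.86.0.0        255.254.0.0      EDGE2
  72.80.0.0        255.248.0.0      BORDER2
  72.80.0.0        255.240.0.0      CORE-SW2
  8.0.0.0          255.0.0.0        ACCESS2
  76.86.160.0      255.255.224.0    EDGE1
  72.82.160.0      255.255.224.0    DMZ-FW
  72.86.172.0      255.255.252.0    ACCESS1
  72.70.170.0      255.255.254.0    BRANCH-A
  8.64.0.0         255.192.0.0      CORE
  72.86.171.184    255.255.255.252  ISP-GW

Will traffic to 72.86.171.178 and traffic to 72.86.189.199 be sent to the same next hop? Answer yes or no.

72.86.171.178: longest match 72.86.0.0/15 -> EDGE2
72.86.189.199: longest match 72.86.0.0/15 -> EDGE2

yes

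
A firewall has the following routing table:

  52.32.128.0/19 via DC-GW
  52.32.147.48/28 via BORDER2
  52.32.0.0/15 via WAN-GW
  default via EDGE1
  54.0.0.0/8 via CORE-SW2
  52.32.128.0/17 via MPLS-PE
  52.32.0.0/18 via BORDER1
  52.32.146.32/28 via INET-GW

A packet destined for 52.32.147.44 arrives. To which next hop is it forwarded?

Routes whose prefix contains 52.32.147.44:
  0.0.0.0/0 (default, matches everything) -> EDGE1
  52.32.0.0/15 (52.32.0.0 - 52.33.255.255) -> WAN-GW
  52.32.128.0/17 (52.32.128.0 - 52.32.255.255) -> MPLS-PE
  52.32.128.0/19 (52.32.128.0 - 52.32.159.255) -> DC-GW
More-specific entries that do NOT match:
  52.32.147.48/28 (52.32.147.48 - 52.32.147.63) does not contain 52.32.147.44
  52.32.146.32/28 (52.32.146.32 - 52.32.146.47) does not contain 52.32.147.44
Longest matching prefix is /19 -> next hop DC-GW.

DC-GW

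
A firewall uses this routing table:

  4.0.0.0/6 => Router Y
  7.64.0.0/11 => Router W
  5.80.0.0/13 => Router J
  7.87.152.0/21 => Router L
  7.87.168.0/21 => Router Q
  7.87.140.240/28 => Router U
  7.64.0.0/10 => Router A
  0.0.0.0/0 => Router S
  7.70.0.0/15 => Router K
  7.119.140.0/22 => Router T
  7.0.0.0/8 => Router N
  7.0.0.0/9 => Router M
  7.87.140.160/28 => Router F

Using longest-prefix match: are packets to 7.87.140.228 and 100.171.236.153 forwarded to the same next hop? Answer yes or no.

no

7.87.140.228: longest match 7.64.0.0/11 -> Router W
100.171.236.153: longest match 0.0.0.0/0 -> Router S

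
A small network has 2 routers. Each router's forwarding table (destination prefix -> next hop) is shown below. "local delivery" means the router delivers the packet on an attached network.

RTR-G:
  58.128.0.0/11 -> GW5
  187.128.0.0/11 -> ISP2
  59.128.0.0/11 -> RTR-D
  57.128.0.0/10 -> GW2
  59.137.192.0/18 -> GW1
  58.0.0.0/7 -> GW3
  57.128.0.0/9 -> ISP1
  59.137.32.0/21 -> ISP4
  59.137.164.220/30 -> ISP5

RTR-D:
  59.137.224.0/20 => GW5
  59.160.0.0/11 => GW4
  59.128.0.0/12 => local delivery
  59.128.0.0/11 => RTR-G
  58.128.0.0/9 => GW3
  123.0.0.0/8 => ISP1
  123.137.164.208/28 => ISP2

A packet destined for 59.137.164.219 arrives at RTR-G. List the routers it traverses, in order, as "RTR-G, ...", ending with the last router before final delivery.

RTR-G, RTR-D

At RTR-G: longest match for 59.137.164.219 is 59.128.0.0/11 -> RTR-D
At RTR-D: longest match for 59.137.164.219 is 59.128.0.0/12 -> local delivery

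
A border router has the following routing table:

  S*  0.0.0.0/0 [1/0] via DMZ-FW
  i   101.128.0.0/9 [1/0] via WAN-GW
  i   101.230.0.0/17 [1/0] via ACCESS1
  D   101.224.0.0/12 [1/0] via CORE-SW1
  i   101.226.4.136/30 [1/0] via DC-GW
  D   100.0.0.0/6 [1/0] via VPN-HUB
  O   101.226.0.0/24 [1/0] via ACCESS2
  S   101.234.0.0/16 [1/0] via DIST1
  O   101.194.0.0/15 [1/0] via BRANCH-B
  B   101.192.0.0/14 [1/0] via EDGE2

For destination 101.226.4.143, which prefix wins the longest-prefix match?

101.224.0.0/12

Entries matching 101.226.4.143:
  0.0.0.0/0 (default, matches everything)
  100.0.0.0/6 (100.0.0.0 - 103.255.255.255)
  101.128.0.0/9 (101.128.0.0 - 101.255.255.255)
  101.224.0.0/12 (101.224.0.0 - 101.239.255.255)
Most specific is 101.224.0.0/12.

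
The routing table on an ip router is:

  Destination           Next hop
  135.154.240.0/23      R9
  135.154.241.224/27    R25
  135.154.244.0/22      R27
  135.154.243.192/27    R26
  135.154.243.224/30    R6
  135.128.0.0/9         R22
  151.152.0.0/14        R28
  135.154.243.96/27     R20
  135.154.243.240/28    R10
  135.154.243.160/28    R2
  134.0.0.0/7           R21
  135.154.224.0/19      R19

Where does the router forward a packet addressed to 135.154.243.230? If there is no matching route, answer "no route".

Routes whose prefix contains 135.154.243.230:
  134.0.0.0/7 (134.0.0.0 - 135.255.255.255) -> R21
  135.128.0.0/9 (135.128.0.0 - 135.255.255.255) -> R22
  135.154.224.0/19 (135.154.224.0 - 135.154.255.255) -> R19
More-specific entries that do NOT match:
  135.154.243.224/30 (135.154.243.224 - 135.154.243.227) does not contain 135.154.243.230
  135.154.243.240/28 (135.154.243.240 - 135.154.243.255) does not contain 135.154.243.230
  135.154.243.160/28 (135.154.243.160 - 135.154.243.175) does not contain 135.154.243.230
  135.154.241.224/27 (135.154.241.224 - 135.154.241.255) does not contain 135.154.243.230
  135.154.243.192/27 (135.154.243.192 - 135.154.243.223) does not contain 135.154.243.230
  135.154.243.96/27 (135.154.243.96 - 135.154.243.127) does not contain 135.154.243.230
  135.154.240.0/23 (135.154.240.0 - 135.154.241.255) does not contain 135.154.243.230
  135.154.244.0/22 (135.154.244.0 - 135.154.247.255) does not contain 135.154.243.230
Longest matching prefix is /19 -> next hop R19.

R19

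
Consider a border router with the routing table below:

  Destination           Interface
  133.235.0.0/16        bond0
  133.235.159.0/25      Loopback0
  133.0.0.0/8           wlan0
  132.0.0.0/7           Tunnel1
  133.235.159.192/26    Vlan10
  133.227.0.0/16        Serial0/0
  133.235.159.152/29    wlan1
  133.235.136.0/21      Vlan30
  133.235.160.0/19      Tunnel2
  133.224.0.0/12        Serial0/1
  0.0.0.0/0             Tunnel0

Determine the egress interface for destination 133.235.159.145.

Routes whose prefix contains 133.235.159.145:
  0.0.0.0/0 (default, matches everything) -> Tunnel0
  132.0.0.0/7 (132.0.0.0 - 133.255.255.255) -> Tunnel1
  133.0.0.0/8 (133.0.0.0 - 133.255.255.255) -> wlan0
  133.224.0.0/12 (133.224.0.0 - 133.239.255.255) -> Serial0/1
  133.235.0.0/16 (133.235.0.0 - 133.235.255.255) -> bond0
More-specific entries that do NOT match:
  133.235.159.152/29 (133.235.159.152 - 133.235.159.159) does not contain 133.235.159.145
  133.235.159.192/26 (133.235.159.192 - 133.235.159.255) does not contain 133.235.159.145
  133.235.159.0/25 (133.235.159.0 - 133.235.159.127) does not contain 133.235.159.145
  133.235.136.0/21 (133.235.136.0 - 133.235.143.255) does not contain 133.235.159.145
  133.235.160.0/19 (133.235.160.0 - 133.235.191.255) does not contain 133.235.159.145
Longest matching prefix is /16 -> interface bond0.

bond0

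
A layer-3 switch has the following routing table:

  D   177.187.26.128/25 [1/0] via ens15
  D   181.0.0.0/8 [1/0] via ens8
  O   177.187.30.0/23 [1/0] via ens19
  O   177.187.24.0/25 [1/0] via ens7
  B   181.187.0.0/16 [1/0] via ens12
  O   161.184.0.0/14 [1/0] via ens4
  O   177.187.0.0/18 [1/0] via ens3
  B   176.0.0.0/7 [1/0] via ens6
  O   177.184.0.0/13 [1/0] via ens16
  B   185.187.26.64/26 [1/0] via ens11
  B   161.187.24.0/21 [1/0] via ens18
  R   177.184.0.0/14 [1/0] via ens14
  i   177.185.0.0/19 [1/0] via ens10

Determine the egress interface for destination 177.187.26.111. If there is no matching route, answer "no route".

ens3

Routes whose prefix contains 177.187.26.111:
  176.0.0.0/7 (176.0.0.0 - 177.255.255.255) -> ens6
  177.184.0.0/13 (177.184.0.0 - 177.191.255.255) -> ens16
  177.184.0.0/14 (177.184.0.0 - 177.187.255.255) -> ens14
  177.187.0.0/18 (177.187.0.0 - 177.187.63.255) -> ens3
More-specific entries that do NOT match:
  185.187.26.64/26 (185.187.26.64 - 185.187.26.127) does not contain 177.187.26.111
  177.187.26.128/25 (177.187.26.128 - 177.187.26.255) does not contain 177.187.26.111
  177.187.24.0/25 (177.187.24.0 - 177.187.24.127) does not contain 177.187.26.111
  177.187.30.0/23 (177.187.30.0 - 177.187.31.255) does not contain 177.187.26.111
  161.187.24.0/21 (161.187.24.0 - 161.187.31.255) does not contain 177.187.26.111
  177.185.0.0/19 (177.185.0.0 - 177.185.31.255) does not contain 177.187.26.111
Longest matching prefix is /18 -> interface ens3.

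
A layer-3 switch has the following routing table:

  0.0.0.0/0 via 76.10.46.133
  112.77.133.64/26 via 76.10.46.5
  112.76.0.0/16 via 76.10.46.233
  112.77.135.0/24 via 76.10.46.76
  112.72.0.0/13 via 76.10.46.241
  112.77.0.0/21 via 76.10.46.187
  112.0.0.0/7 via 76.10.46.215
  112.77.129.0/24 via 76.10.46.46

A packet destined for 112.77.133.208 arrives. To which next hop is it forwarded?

76.10.46.241

Routes whose prefix contains 112.77.133.208:
  0.0.0.0/0 (default, matches everything) -> 76.10.46.133
  112.0.0.0/7 (112.0.0.0 - 113.255.255.255) -> 76.10.46.215
  112.72.0.0/13 (112.72.0.0 - 112.79.255.255) -> 76.10.46.241
More-specific entries that do NOT match:
  112.77.133.64/26 (112.77.133.64 - 112.77.133.127) does not contain 112.77.133.208
  112.77.135.0/24 (112.77.135.0 - 112.77.135.255) does not contain 112.77.133.208
  112.77.129.0/24 (112.77.129.0 - 112.77.129.255) does not contain 112.77.133.208
  112.77.0.0/21 (112.77.0.0 - 112.77.7.255) does not contain 112.77.133.208
  112.76.0.0/16 (112.76.0.0 - 112.76.255.255) does not contain 112.77.133.208
Longest matching prefix is /13 -> next hop 76.10.46.241.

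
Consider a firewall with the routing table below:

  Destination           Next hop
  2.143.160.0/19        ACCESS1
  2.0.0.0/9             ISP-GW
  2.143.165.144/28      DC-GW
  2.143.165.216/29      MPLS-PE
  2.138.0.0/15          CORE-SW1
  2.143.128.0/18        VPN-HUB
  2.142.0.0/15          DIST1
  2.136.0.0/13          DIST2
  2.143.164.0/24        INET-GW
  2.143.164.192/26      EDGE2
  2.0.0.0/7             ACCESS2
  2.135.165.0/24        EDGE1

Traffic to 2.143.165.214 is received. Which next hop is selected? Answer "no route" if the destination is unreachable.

Routes whose prefix contains 2.143.165.214:
  2.0.0.0/7 (2.0.0.0 - 3.255.255.255) -> ACCESS2
  2.136.0.0/13 (2.136.0.0 - 2.143.255.255) -> DIST2
  2.142.0.0/15 (2.142.0.0 - 2.143.255.255) -> DIST1
  2.143.128.0/18 (2.143.128.0 - 2.143.191.255) -> VPN-HUB
  2.143.160.0/19 (2.143.160.0 - 2.143.191.255) -> ACCESS1
More-specific entries that do NOT match:
  2.143.165.216/29 (2.143.165.216 - 2.143.165.223) does not contain 2.143.165.214
  2.143.165.144/28 (2.143.165.144 - 2.143.165.159) does not contain 2.143.165.214
  2.143.164.192/26 (2.143.164.192 - 2.143.164.255) does not contain 2.143.165.214
  2.143.164.0/24 (2.143.164.0 - 2.143.164.255) does not contain 2.143.165.214
  2.135.165.0/24 (2.135.165.0 - 2.135.165.255) does not contain 2.143.165.214
Longest matching prefix is /19 -> next hop ACCESS1.

ACCESS1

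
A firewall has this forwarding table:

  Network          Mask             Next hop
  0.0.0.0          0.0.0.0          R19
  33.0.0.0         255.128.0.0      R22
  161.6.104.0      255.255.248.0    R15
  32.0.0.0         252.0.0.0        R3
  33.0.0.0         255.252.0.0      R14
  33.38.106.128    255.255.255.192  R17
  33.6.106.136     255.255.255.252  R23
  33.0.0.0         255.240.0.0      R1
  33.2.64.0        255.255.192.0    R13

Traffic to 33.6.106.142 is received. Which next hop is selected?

R1

Routes whose prefix contains 33.6.106.142:
  0.0.0.0/0 (default, matches everything) -> R19
  32.0.0.0/6 (32.0.0.0 - 35.255.255.255) -> R3
  33.0.0.0/9 (33.0.0.0 - 33.127.255.255) -> R22
  33.0.0.0/12 (33.0.0.0 - 33.15.255.255) -> R1
More-specific entries that do NOT match:
  33.6.106.136/30 (33.6.106.136 - 33.6.106.139) does not contain 33.6.106.142
  33.38.106.128/26 (33.38.106.128 - 33.38.106.191) does not contain 33.6.106.142
  161.6.104.0/21 (161.6.104.0 - 161.6.111.255) does not contain 33.6.106.142
  33.2.64.0/18 (33.2.64.0 - 33.2.127.255) does not contain 33.6.106.142
  33.0.0.0/14 (33.0.0.0 - 33.3.255.255) does not contain 33.6.106.142
Longest matching prefix is /12 -> next hop R1.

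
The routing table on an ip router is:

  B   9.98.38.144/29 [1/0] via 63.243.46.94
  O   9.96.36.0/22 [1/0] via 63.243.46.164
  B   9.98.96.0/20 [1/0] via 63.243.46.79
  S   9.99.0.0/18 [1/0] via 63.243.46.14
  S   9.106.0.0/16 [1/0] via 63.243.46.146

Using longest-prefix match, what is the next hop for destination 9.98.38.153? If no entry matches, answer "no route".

No entry's prefix contains 9.98.38.153; there is no default route.

no route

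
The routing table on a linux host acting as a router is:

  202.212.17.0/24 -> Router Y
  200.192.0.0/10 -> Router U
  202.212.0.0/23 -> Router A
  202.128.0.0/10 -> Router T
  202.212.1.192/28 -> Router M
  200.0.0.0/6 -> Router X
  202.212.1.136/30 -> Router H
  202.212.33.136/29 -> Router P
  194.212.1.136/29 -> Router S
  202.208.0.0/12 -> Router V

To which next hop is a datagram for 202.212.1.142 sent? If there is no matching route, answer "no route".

Router A

Routes whose prefix contains 202.212.1.142:
  200.0.0.0/6 (200.0.0.0 - 203.255.255.255) -> Router X
  202.208.0.0/12 (202.208.0.0 - 202.223.255.255) -> Router V
  202.212.0.0/23 (202.212.0.0 - 202.212.1.255) -> Router A
More-specific entries that do NOT match:
  202.212.1.136/30 (202.212.1.136 - 202.212.1.139) does not contain 202.212.1.142
  202.212.33.136/29 (202.212.33.136 - 202.212.33.143) does not contain 202.212.1.142
  194.212.1.136/29 (194.212.1.136 - 194.212.1.143) does not contain 202.212.1.142
  202.212.1.192/28 (202.212.1.192 - 202.212.1.207) does not contain 202.212.1.142
  202.212.17.0/24 (202.212.17.0 - 202.212.17.255) does not contain 202.212.1.142
Longest matching prefix is /23 -> next hop Router A.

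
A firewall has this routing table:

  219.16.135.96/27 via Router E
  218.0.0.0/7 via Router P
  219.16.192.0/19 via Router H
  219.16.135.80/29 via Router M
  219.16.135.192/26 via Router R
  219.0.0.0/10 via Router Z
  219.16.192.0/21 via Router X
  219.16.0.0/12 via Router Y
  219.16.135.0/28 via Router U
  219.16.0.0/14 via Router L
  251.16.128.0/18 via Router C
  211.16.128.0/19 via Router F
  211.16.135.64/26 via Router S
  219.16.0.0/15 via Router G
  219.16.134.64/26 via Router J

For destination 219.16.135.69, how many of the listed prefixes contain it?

5

Prefixes containing 219.16.135.69:
  218.0.0.0/7 (218.0.0.0 - 219.255.255.255)
  219.0.0.0/10 (219.0.0.0 - 219.63.255.255)
  219.16.0.0/12 (219.16.0.0 - 219.31.255.255)
  219.16.0.0/14 (219.16.0.0 - 219.19.255.255)
  219.16.0.0/15 (219.16.0.0 - 219.17.255.255)
Total matching entries: 5.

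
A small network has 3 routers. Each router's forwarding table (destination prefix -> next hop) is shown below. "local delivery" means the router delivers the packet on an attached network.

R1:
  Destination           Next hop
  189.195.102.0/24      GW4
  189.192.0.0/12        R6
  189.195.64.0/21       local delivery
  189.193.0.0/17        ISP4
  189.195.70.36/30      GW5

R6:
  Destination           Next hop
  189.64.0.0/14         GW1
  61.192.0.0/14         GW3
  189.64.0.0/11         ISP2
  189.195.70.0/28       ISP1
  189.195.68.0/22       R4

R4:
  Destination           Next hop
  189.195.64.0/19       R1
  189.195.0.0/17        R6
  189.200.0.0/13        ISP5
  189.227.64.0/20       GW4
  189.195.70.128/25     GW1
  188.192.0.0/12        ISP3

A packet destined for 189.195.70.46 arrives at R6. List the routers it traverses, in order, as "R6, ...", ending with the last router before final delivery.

R6, R4, R1

At R6: longest match for 189.195.70.46 is 189.195.68.0/22 -> R4
At R4: longest match for 189.195.70.46 is 189.195.64.0/19 -> R1
At R1: longest match for 189.195.70.46 is 189.195.64.0/21 -> local delivery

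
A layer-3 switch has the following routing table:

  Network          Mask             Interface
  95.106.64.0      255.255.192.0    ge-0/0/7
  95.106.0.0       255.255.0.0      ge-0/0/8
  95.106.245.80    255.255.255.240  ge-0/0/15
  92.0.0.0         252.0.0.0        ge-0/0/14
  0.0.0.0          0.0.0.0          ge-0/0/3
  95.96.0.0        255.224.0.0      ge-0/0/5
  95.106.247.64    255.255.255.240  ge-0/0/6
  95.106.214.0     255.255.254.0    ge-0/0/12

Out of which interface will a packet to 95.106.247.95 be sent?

ge-0/0/8

Routes whose prefix contains 95.106.247.95:
  0.0.0.0/0 (default, matches everything) -> ge-0/0/3
  92.0.0.0/6 (92.0.0.0 - 95.255.255.255) -> ge-0/0/14
  95.96.0.0/11 (95.96.0.0 - 95.127.255.255) -> ge-0/0/5
  95.106.0.0/16 (95.106.0.0 - 95.106.255.255) -> ge-0/0/8
More-specific entries that do NOT match:
  95.106.245.80/28 (95.106.245.80 - 95.106.245.95) does not contain 95.106.247.95
  95.106.247.64/28 (95.106.247.64 - 95.106.247.79) does not contain 95.106.247.95
  95.106.214.0/23 (95.106.214.0 - 95.106.215.255) does not contain 95.106.247.95
  95.106.64.0/18 (95.106.64.0 - 95.106.127.255) does not contain 95.106.247.95
Longest matching prefix is /16 -> interface ge-0/0/8.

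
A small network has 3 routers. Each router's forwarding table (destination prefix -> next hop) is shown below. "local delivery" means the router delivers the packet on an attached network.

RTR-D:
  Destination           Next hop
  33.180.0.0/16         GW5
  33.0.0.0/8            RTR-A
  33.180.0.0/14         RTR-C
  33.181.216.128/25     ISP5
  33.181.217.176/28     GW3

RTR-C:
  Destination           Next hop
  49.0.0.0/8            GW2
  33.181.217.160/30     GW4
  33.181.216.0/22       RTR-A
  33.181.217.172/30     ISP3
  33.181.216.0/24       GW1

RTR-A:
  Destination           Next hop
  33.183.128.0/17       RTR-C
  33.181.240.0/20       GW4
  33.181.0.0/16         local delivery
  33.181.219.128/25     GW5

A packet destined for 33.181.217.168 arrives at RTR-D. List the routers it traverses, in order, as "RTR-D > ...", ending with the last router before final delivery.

At RTR-D: longest match for 33.181.217.168 is 33.180.0.0/14 -> RTR-C
At RTR-C: longest match for 33.181.217.168 is 33.181.216.0/22 -> RTR-A
At RTR-A: longest match for 33.181.217.168 is 33.181.0.0/16 -> local delivery

RTR-D > RTR-C > RTR-A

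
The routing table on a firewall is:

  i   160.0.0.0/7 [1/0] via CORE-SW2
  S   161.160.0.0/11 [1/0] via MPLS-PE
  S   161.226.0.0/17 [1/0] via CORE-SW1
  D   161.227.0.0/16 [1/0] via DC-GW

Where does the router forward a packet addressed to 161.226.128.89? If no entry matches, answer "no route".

Routes whose prefix contains 161.226.128.89:
  160.0.0.0/7 (160.0.0.0 - 161.255.255.255) -> CORE-SW2
More-specific entries that do NOT match:
  161.226.0.0/17 (161.226.0.0 - 161.226.127.255) does not contain 161.226.128.89
  161.227.0.0/16 (161.227.0.0 - 161.227.255.255) does not contain 161.226.128.89
  161.160.0.0/11 (161.160.0.0 - 161.191.255.255) does not contain 161.226.128.89
Longest matching prefix is /7 -> next hop CORE-SW2.

CORE-SW2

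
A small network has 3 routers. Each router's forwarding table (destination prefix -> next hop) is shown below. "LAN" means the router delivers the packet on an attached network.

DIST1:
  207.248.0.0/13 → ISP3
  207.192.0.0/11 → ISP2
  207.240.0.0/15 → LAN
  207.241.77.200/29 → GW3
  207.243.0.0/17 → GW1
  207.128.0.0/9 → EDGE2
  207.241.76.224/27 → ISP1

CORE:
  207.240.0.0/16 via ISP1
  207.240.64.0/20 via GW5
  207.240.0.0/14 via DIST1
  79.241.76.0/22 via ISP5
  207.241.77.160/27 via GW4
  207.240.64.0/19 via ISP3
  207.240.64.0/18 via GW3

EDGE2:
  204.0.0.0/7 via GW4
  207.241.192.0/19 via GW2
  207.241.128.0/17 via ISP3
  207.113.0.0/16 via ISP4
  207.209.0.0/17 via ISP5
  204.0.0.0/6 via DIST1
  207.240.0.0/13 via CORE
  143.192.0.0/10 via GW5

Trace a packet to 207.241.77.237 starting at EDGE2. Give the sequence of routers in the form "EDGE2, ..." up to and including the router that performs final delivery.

At EDGE2: longest match for 207.241.77.237 is 207.240.0.0/13 -> CORE
At CORE: longest match for 207.241.77.237 is 207.240.0.0/14 -> DIST1
At DIST1: longest match for 207.241.77.237 is 207.240.0.0/15 -> LAN

EDGE2, CORE, DIST1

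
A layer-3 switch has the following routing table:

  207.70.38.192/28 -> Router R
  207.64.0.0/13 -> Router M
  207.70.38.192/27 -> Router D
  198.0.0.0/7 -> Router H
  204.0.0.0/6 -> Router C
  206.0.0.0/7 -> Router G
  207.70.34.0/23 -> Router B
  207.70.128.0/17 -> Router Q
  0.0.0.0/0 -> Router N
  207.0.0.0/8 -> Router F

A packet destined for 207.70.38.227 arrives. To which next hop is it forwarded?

Routes whose prefix contains 207.70.38.227:
  0.0.0.0/0 (default, matches everything) -> Router N
  204.0.0.0/6 (204.0.0.0 - 207.255.255.255) -> Router C
  206.0.0.0/7 (206.0.0.0 - 207.255.255.255) -> Router G
  207.0.0.0/8 (207.0.0.0 - 207.255.255.255) -> Router F
  207.64.0.0/13 (207.64.0.0 - 207.71.255.255) -> Router M
More-specific entries that do NOT match:
  207.70.38.192/28 (207.70.38.192 - 207.70.38.207) does not contain 207.70.38.227
  207.70.38.192/27 (207.70.38.192 - 207.70.38.223) does not contain 207.70.38.227
  207.70.34.0/23 (207.70.34.0 - 207.70.35.255) does not contain 207.70.38.227
  207.70.128.0/17 (207.70.128.0 - 207.70.255.255) does not contain 207.70.38.227
Longest matching prefix is /13 -> next hop Router M.

Router M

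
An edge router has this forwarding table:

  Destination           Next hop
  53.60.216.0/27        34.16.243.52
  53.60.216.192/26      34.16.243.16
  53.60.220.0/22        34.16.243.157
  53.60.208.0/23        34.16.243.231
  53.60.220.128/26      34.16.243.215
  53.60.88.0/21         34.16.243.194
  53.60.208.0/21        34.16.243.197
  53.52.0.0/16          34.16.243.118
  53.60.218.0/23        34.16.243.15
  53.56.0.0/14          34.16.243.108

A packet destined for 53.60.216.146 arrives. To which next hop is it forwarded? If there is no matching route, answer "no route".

no route

No entry's prefix contains 53.60.216.146; there is no default route.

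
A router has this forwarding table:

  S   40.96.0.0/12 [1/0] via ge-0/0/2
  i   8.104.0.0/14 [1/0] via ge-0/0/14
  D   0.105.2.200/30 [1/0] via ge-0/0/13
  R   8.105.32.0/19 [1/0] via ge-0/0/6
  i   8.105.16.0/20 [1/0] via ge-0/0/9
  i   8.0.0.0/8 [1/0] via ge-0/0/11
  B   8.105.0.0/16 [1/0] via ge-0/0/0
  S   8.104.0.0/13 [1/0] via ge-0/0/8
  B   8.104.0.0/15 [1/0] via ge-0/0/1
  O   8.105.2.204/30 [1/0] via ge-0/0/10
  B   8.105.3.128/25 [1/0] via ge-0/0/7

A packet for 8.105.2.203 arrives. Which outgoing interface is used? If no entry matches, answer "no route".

Routes whose prefix contains 8.105.2.203:
  8.0.0.0/8 (8.0.0.0 - 8.255.255.255) -> ge-0/0/11
  8.104.0.0/13 (8.104.0.0 - 8.111.255.255) -> ge-0/0/8
  8.104.0.0/14 (8.104.0.0 - 8.107.255.255) -> ge-0/0/14
  8.104.0.0/15 (8.104.0.0 - 8.105.255.255) -> ge-0/0/1
  8.105.0.0/16 (8.105.0.0 - 8.105.255.255) -> ge-0/0/0
More-specific entries that do NOT match:
  0.105.2.200/30 (0.105.2.200 - 0.105.2.203) does not contain 8.105.2.203
  8.105.2.204/30 (8.105.2.204 - 8.105.2.207) does not contain 8.105.2.203
  8.105.3.128/25 (8.105.3.128 - 8.105.3.255) does not contain 8.105.2.203
  8.105.16.0/20 (8.105.16.0 - 8.105.31.255) does not contain 8.105.2.203
  8.105.32.0/19 (8.105.32.0 - 8.105.63.255) does not contain 8.105.2.203
Longest matching prefix is /16 -> interface ge-0/0/0.

ge-0/0/0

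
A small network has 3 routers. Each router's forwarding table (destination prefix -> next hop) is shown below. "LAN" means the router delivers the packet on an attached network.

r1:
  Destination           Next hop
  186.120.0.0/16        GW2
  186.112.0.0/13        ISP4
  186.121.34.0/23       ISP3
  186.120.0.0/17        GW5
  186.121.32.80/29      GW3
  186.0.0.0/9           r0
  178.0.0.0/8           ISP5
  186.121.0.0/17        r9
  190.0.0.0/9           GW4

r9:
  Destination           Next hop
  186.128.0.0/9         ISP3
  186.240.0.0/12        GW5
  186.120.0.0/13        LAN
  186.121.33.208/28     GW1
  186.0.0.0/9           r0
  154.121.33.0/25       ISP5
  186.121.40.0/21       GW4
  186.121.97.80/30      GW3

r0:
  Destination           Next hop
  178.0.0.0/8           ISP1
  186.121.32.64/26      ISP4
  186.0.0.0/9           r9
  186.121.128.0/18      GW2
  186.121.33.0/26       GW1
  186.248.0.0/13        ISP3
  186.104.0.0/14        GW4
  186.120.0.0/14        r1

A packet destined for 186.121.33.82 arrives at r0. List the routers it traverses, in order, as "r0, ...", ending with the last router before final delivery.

r0, r1, r9

At r0: longest match for 186.121.33.82 is 186.120.0.0/14 -> r1
At r1: longest match for 186.121.33.82 is 186.121.0.0/17 -> r9
At r9: longest match for 186.121.33.82 is 186.120.0.0/13 -> LAN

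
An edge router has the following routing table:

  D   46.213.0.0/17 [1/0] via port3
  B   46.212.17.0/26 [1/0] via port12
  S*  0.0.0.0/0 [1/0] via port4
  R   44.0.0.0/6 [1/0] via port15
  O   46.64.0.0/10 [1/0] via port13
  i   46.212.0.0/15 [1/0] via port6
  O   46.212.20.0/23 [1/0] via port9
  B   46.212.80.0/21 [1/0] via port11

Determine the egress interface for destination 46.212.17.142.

Routes whose prefix contains 46.212.17.142:
  0.0.0.0/0 (default, matches everything) -> port4
  44.0.0.0/6 (44.0.0.0 - 47.255.255.255) -> port15
  46.212.0.0/15 (46.212.0.0 - 46.213.255.255) -> port6
More-specific entries that do NOT match:
  46.212.17.0/26 (46.212.17.0 - 46.212.17.63) does not contain 46.212.17.142
  46.212.20.0/23 (46.212.20.0 - 46.212.21.255) does not contain 46.212.17.142
  46.212.80.0/21 (46.212.80.0 - 46.212.87.255) does not contain 46.212.17.142
  46.213.0.0/17 (46.213.0.0 - 46.213.127.255) does not contain 46.212.17.142
Longest matching prefix is /15 -> interface port6.

port6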